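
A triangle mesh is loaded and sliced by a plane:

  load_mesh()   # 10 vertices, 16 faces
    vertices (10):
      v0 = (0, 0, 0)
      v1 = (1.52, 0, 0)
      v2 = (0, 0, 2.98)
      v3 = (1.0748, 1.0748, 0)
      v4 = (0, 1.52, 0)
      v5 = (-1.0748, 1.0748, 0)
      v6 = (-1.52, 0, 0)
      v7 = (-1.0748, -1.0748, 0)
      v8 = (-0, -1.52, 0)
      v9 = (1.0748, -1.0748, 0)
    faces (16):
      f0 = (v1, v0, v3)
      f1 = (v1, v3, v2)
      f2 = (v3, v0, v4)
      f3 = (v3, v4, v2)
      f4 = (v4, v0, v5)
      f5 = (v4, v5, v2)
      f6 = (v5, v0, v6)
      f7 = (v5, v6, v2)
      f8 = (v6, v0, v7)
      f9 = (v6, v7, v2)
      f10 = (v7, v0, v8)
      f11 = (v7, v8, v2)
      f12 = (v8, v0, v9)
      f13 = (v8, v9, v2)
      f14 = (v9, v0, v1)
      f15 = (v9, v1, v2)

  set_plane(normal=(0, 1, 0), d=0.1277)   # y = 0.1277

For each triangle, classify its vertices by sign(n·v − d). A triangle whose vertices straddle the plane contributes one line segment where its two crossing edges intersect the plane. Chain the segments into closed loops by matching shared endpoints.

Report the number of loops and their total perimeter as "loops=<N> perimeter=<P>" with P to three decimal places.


Straddling triangles (8 of 16):
  (v1,v0,v3) [--+] → (0.1277, 0.1277, 0)–(1.4671, 0.1277, 0)  len=1.3394
  (v1,v3,v2) [-+-] → (1.4671, 0.1277, 0)–(0.1277, 0.1277, 2.62594)  len=2.9478
  (v3,v0,v4) [+-+] → (0.1277, 0.1277, 0)–(0, 0.1277, 0)  len=0.1277
  (v3,v4,v2) [++-] → (0, 0.1277, 2.72964)–(0.1277, 0.1277, 2.62594)  len=0.1645
  (v4,v0,v5) [+-+] → (0, 0.1277, 0)–(-0.1277, 0.1277, 0)  len=0.1277
  (v4,v5,v2) [++-] → (-0.1277, 0.1277, 2.62594)–(0, 0.1277, 2.72964)  len=0.1645
  (v5,v0,v6) [+--] → (-0.1277, 0.1277, 0)–(-1.4671, 0.1277, 0)  len=1.3394
  (v5,v6,v2) [+--] → (-1.4671, 0.1277, 0)–(-0.1277, 0.1277, 2.62594)  len=2.9478

Chained into 1 loop(s):
  loop 1: 8 segments, perimeter = 9.1588
Total perimeter = 9.159

loops=1 perimeter=9.159


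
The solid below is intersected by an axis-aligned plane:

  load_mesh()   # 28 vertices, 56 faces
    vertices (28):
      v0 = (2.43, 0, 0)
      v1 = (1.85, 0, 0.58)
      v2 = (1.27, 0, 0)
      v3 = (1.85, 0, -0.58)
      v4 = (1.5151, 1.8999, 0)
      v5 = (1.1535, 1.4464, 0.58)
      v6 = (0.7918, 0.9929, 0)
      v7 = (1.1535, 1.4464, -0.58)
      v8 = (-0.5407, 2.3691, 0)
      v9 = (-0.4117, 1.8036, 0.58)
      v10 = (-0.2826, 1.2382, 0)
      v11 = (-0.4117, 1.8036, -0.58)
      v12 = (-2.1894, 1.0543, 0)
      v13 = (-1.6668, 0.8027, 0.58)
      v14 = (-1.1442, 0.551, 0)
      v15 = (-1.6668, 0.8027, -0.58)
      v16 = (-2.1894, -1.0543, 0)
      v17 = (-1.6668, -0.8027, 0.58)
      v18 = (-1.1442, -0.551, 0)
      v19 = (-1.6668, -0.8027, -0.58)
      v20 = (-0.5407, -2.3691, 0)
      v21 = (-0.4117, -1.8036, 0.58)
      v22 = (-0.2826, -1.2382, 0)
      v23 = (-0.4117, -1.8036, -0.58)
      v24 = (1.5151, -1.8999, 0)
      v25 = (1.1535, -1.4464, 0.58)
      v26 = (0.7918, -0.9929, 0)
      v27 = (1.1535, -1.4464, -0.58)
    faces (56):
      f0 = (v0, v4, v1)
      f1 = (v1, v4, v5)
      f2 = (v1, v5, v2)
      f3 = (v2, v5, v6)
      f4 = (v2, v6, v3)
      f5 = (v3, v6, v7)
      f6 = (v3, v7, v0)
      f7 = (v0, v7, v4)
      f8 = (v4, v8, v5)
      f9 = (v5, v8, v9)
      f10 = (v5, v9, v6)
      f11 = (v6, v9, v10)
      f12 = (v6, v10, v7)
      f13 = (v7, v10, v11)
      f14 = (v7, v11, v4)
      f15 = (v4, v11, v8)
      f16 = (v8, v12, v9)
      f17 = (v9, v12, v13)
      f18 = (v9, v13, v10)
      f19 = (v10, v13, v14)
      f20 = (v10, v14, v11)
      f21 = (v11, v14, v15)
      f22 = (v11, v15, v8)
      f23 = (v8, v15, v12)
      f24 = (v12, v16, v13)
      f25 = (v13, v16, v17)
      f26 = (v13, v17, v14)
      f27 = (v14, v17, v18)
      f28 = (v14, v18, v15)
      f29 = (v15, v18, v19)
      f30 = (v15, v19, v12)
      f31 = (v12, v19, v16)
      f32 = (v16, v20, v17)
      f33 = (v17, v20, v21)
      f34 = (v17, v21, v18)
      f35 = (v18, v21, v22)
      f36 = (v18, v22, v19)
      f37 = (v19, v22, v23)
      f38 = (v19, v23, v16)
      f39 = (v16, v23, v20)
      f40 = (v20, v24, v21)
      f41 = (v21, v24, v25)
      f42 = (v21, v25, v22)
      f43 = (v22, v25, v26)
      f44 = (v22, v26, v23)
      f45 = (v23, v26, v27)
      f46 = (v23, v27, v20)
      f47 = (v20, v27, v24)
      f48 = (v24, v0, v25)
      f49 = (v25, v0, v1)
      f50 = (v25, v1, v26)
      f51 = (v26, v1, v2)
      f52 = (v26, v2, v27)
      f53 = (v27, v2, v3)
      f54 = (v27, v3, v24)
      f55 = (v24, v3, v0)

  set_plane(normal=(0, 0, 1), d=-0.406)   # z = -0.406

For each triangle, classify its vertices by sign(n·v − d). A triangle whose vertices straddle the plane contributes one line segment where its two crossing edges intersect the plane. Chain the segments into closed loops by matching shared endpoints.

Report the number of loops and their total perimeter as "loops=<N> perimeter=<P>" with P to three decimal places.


loops=2 perimeter=22.475

Straddling triangles (28 of 56):
  (v2,v6,v3) [++-] → (1.53254, 0.29787, -0.406)–(1.676, 0, -0.406)  len=0.3306
  (v3,v6,v7) [-+-] → (1.53254, 0.29787, -0.406)–(1.04499, 1.31035, -0.406)  len=1.1238
  (v3,v7,v0) [--+] → (1.53645, 1.01248, -0.406)–(2.024, 0, -0.406)  len=1.1238
  (v0,v7,v4) [+-+] → (1.53645, 1.01248, -0.406)–(1.26198, 1.58245, -0.406)  len=0.6326
  (v6,v10,v7) [++-] → (0.72267, 1.38394, -0.406)–(1.04499, 1.31035, -0.406)  len=0.3306
  (v7,v10,v11) [-+-] → (0.72267, 1.38394, -0.406)–(-0.37297, 1.63398, -0.406)  len=1.1238
  (v7,v11,v4) [--+] → (0.16634, 1.83249, -0.406)–(1.26198, 1.58245, -0.406)  len=1.1238
  (v4,v11,v8) [+-+] → (0.16634, 1.83249, -0.406)–(-0.4504, 1.97325, -0.406)  len=0.6326
  (v10,v14,v11) [++-] → (-0.63145, 1.42782, -0.406)–(-0.37297, 1.63398, -0.406)  len=0.3306
  (v11,v14,v15) [-+-] → (-0.63145, 1.42782, -0.406)–(-1.51002, 0.72719, -0.406)  len=1.1237
  (v11,v15,v8) [--+] → (-1.32897, 1.27262, -0.406)–(-0.4504, 1.97325, -0.406)  len=1.1237
  (v8,v15,v12) [+-+] → (-1.32897, 1.27262, -0.406)–(-1.82358, 0.87818, -0.406)  len=0.6326
  (v14,v18,v15) [++-] → (-1.51002, 0.39659, -0.406)–(-1.51002, 0.72719, -0.406)  len=0.3306
  (v15,v18,v19) [-+-] → (-1.51002, 0.39659, -0.406)–(-1.51002, -0.72719, -0.406)  len=1.1238
  (v15,v19,v12) [--+] → (-1.82358, -0.2456, -0.406)–(-1.82358, 0.87818, -0.406)  len=1.1238
  (v12,v19,v16) [+-+] → (-1.82358, -0.2456, -0.406)–(-1.82358, -0.87818, -0.406)  len=0.6326
  (v18,v22,v19) [++-] → (-1.25154, -0.93335, -0.406)–(-1.51002, -0.72719, -0.406)  len=0.3306
  (v19,v22,v23) [-+-] → (-1.25154, -0.93335, -0.406)–(-0.37297, -1.63398, -0.406)  len=1.1237
  (v19,v23,v16) [--+] → (-0.94501, -1.57881, -0.406)–(-1.82358, -0.87818, -0.406)  len=1.1237
  (v16,v23,v20) [+-+] → (-0.94501, -1.57881, -0.406)–(-0.4504, -1.97325, -0.406)  len=0.6326
  (v22,v26,v23) [++-] → (-0.05065, -1.56039, -0.406)–(-0.37297, -1.63398, -0.406)  len=0.3306
  (v23,v26,v27) [-+-] → (-0.05065, -1.56039, -0.406)–(1.04499, -1.31035, -0.406)  len=1.1238
  (v23,v27,v20) [--+] → (0.64524, -1.72321, -0.406)–(-0.4504, -1.97325, -0.406)  len=1.1238
  (v20,v27,v24) [+-+] → (0.64524, -1.72321, -0.406)–(1.26198, -1.58245, -0.406)  len=0.6326
  (v26,v2,v27) [++-] → (1.18845, -1.01248, -0.406)–(1.04499, -1.31035, -0.406)  len=0.3306
  (v27,v2,v3) [-+-] → (1.18845, -1.01248, -0.406)–(1.676, 0, -0.406)  len=1.1238
  (v27,v3,v24) [--+] → (1.74953, -0.56997, -0.406)–(1.26198, -1.58245, -0.406)  len=1.1238
  (v24,v3,v0) [+-+] → (1.74953, -0.56997, -0.406)–(2.024, 0, -0.406)  len=0.6326

Chained into 2 loop(s):
  loop 1: 14 segments, perimeter = 10.1807
  loop 2: 14 segments, perimeter = 12.2946
Total perimeter = 22.475


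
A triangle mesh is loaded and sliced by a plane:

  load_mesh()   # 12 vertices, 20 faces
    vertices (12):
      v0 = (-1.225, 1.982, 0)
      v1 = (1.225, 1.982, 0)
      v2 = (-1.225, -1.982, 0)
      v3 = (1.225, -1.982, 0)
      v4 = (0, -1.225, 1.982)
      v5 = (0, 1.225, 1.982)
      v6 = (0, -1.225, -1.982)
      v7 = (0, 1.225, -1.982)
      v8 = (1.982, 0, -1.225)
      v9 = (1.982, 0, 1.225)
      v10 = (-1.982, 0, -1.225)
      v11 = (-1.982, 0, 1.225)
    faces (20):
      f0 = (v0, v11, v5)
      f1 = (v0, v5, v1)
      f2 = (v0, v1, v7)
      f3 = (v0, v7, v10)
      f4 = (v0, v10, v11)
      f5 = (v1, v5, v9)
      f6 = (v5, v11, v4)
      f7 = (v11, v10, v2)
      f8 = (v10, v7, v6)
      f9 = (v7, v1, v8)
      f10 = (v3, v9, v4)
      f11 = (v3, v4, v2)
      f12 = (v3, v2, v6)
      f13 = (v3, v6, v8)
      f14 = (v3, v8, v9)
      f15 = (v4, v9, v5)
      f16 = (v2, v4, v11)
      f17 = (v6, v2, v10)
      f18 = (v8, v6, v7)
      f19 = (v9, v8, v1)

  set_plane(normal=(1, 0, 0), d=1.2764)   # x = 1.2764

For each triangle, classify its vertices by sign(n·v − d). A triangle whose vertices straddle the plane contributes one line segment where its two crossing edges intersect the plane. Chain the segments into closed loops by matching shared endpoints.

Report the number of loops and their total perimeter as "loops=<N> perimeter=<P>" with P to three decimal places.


Straddling triangles (8 of 20):
  (v1,v5,v9) [--+] → (1.2764, 0.436105, 1.4945)–(1.2764, 1.84742, 0.083177)  len=1.9959
  (v7,v1,v8) [--+] → (1.2764, 1.84742, -0.083177)–(1.2764, 0.436105, -1.4945)  len=1.9959
  (v3,v9,v4) [-+-] → (1.2764, -1.84742, 0.083177)–(1.2764, -0.436105, 1.4945)  len=1.9959
  (v3,v6,v8) [--+] → (1.2764, -0.436105, -1.4945)–(1.2764, -1.84742, -0.083177)  len=1.9959
  (v3,v8,v9) [-++] → (1.2764, -1.84742, -0.083177)–(1.2764, -1.84742, 0.083177)  len=0.1664
  (v4,v9,v5) [-+-] → (1.2764, -0.436105, 1.4945)–(1.2764, 0.436105, 1.4945)  len=0.8722
  (v8,v6,v7) [+--] → (1.2764, -0.436105, -1.4945)–(1.2764, 0.436105, -1.4945)  len=0.8722
  (v9,v8,v1) [++-] → (1.2764, 1.84742, -0.083177)–(1.2764, 1.84742, 0.083177)  len=0.1664

Chained into 1 loop(s):
  loop 1: 8 segments, perimeter = 10.0607
Total perimeter = 10.061

loops=1 perimeter=10.061


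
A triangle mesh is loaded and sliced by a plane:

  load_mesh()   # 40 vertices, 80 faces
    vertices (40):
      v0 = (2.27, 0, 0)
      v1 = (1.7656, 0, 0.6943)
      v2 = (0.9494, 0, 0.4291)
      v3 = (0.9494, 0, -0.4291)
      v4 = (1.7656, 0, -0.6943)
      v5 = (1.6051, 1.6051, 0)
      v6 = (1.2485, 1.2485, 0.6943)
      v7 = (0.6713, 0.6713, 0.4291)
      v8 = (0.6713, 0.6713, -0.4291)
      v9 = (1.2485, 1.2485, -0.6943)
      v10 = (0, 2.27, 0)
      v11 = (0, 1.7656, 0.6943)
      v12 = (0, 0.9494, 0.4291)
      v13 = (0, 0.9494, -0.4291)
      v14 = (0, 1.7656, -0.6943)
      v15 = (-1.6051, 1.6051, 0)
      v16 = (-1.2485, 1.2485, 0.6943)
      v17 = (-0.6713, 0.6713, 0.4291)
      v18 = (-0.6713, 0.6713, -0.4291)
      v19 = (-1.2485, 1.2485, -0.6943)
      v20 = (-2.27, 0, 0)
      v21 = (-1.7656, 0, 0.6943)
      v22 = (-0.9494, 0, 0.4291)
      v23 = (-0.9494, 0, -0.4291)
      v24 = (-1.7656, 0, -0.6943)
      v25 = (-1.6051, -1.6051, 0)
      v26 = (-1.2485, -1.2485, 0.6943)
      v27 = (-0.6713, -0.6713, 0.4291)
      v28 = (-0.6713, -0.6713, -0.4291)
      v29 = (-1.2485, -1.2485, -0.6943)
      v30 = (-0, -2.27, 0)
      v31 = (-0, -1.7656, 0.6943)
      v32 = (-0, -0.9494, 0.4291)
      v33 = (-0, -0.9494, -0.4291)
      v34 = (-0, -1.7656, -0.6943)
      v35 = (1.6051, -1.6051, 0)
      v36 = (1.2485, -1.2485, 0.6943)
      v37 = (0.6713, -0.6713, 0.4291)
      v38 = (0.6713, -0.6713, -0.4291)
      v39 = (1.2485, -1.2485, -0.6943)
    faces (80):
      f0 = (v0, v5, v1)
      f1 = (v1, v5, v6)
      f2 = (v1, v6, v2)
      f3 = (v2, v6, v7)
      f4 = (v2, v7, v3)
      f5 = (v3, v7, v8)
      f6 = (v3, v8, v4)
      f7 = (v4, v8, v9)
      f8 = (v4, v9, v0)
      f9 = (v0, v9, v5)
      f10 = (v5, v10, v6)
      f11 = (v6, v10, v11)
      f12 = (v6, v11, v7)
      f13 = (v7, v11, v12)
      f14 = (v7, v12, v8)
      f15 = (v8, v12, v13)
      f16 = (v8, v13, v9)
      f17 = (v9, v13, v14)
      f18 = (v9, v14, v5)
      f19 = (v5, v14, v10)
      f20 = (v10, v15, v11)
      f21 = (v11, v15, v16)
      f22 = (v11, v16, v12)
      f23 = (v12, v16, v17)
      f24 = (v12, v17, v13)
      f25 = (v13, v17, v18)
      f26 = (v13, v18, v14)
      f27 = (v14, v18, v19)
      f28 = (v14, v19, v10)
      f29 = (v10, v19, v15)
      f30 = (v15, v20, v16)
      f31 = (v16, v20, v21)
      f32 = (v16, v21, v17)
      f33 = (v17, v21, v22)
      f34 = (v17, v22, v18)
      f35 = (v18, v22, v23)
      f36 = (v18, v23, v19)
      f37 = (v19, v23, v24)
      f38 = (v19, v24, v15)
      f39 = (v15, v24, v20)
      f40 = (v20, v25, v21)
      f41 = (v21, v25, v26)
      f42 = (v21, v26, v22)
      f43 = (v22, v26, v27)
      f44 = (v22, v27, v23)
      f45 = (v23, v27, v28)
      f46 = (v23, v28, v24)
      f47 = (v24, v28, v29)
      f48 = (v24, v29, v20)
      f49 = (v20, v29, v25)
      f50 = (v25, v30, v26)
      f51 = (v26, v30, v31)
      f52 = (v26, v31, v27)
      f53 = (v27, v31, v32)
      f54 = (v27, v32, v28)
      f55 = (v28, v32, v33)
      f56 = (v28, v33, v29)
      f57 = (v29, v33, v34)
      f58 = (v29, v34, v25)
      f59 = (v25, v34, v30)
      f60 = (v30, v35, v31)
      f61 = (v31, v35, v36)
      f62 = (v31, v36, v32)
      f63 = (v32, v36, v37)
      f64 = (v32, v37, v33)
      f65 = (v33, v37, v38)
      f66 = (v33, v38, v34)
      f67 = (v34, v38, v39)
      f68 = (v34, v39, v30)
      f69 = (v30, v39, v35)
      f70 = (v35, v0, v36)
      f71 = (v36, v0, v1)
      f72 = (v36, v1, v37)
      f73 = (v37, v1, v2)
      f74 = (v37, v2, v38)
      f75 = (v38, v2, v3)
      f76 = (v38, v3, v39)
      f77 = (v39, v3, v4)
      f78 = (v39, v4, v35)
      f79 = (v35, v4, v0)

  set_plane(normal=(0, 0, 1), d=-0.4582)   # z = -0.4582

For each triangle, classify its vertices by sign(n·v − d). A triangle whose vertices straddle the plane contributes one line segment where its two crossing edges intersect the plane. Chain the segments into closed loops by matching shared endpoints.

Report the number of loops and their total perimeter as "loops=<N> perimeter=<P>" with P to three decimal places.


loops=2 perimeter=18.222

Straddling triangles (32 of 80):
  (v3,v8,v4) [++-] → (0.791376, 0.597639, -0.4582)–(1.03896, 0, -0.4582)  len=0.6469
  (v4,v8,v9) [-+-] → (0.791376, 0.597639, -0.4582)–(0.734635, 0.734635, -0.4582)  len=0.1483
  (v4,v9,v0) [--+] → (1.59587, 0.823942, -0.4582)–(1.93712, 0, -0.4582)  len=0.8918
  (v0,v9,v5) [+-+] → (1.59587, 0.823942, -0.4582)–(1.36976, 1.36976, -0.4582)  len=0.5908
  (v8,v13,v9) [++-] → (0.136996, 0.98222, -0.4582)–(0.734635, 0.734635, -0.4582)  len=0.6469
  (v9,v13,v14) [-+-] → (0.136996, 0.98222, -0.4582)–(0, 1.03896, -0.4582)  len=0.1483
  (v9,v14,v5) [--+] → (0.545822, 1.71102, -0.4582)–(1.36976, 1.36976, -0.4582)  len=0.8918
  (v5,v14,v10) [+-+] → (0.545822, 1.71102, -0.4582)–(0, 1.93712, -0.4582)  len=0.5908
  (v13,v18,v14) [++-] → (-0.597639, 0.791376, -0.4582)–(0, 1.03896, -0.4582)  len=0.6469
  (v14,v18,v19) [-+-] → (-0.597639, 0.791376, -0.4582)–(-0.734635, 0.734635, -0.4582)  len=0.1483
  (v14,v19,v10) [--+] → (-0.823942, 1.59587, -0.4582)–(0, 1.93712, -0.4582)  len=0.8918
  (v10,v19,v15) [+-+] → (-0.823942, 1.59587, -0.4582)–(-1.36976, 1.36976, -0.4582)  len=0.5908
  (v18,v23,v19) [++-] → (-0.98222, 0.136996, -0.4582)–(-0.734635, 0.734635, -0.4582)  len=0.6469
  (v19,v23,v24) [-+-] → (-0.98222, 0.136996, -0.4582)–(-1.03896, 0, -0.4582)  len=0.1483
  (v19,v24,v15) [--+] → (-1.71102, 0.545822, -0.4582)–(-1.36976, 1.36976, -0.4582)  len=0.8918
  (v15,v24,v20) [+-+] → (-1.71102, 0.545822, -0.4582)–(-1.93712, 0, -0.4582)  len=0.5908
  (v23,v28,v24) [++-] → (-0.791376, -0.597639, -0.4582)–(-1.03896, 0, -0.4582)  len=0.6469
  (v24,v28,v29) [-+-] → (-0.791376, -0.597639, -0.4582)–(-0.734635, -0.734635, -0.4582)  len=0.1483
  (v24,v29,v20) [--+] → (-1.59587, -0.823942, -0.4582)–(-1.93712, 0, -0.4582)  len=0.8918
  (v20,v29,v25) [+-+] → (-1.59587, -0.823942, -0.4582)–(-1.36976, -1.36976, -0.4582)  len=0.5908
  (v28,v33,v29) [++-] → (-0.136996, -0.98222, -0.4582)–(-0.734635, -0.734635, -0.4582)  len=0.6469
  (v29,v33,v34) [-+-] → (-0.136996, -0.98222, -0.4582)–(0, -1.03896, -0.4582)  len=0.1483
  (v29,v34,v25) [--+] → (-0.545822, -1.71102, -0.4582)–(-1.36976, -1.36976, -0.4582)  len=0.8918
  (v25,v34,v30) [+-+] → (-0.545822, -1.71102, -0.4582)–(0, -1.93712, -0.4582)  len=0.5908
  (v33,v38,v34) [++-] → (0.597639, -0.791376, -0.4582)–(0, -1.03896, -0.4582)  len=0.6469
  (v34,v38,v39) [-+-] → (0.597639, -0.791376, -0.4582)–(0.734635, -0.734635, -0.4582)  len=0.1483
  (v34,v39,v30) [--+] → (0.823942, -1.59587, -0.4582)–(0, -1.93712, -0.4582)  len=0.8918
  (v30,v39,v35) [+-+] → (0.823942, -1.59587, -0.4582)–(1.36976, -1.36976, -0.4582)  len=0.5908
  (v38,v3,v39) [++-] → (0.98222, -0.136996, -0.4582)–(0.734635, -0.734635, -0.4582)  len=0.6469
  (v39,v3,v4) [-+-] → (0.98222, -0.136996, -0.4582)–(1.03896, 0, -0.4582)  len=0.1483
  (v39,v4,v35) [--+] → (1.71102, -0.545822, -0.4582)–(1.36976, -1.36976, -0.4582)  len=0.8918
  (v35,v4,v0) [+-+] → (1.71102, -0.545822, -0.4582)–(1.93712, 0, -0.4582)  len=0.5908

Chained into 2 loop(s):
  loop 1: 16 segments, perimeter = 6.3614
  loop 2: 16 segments, perimeter = 11.8609
Total perimeter = 18.222


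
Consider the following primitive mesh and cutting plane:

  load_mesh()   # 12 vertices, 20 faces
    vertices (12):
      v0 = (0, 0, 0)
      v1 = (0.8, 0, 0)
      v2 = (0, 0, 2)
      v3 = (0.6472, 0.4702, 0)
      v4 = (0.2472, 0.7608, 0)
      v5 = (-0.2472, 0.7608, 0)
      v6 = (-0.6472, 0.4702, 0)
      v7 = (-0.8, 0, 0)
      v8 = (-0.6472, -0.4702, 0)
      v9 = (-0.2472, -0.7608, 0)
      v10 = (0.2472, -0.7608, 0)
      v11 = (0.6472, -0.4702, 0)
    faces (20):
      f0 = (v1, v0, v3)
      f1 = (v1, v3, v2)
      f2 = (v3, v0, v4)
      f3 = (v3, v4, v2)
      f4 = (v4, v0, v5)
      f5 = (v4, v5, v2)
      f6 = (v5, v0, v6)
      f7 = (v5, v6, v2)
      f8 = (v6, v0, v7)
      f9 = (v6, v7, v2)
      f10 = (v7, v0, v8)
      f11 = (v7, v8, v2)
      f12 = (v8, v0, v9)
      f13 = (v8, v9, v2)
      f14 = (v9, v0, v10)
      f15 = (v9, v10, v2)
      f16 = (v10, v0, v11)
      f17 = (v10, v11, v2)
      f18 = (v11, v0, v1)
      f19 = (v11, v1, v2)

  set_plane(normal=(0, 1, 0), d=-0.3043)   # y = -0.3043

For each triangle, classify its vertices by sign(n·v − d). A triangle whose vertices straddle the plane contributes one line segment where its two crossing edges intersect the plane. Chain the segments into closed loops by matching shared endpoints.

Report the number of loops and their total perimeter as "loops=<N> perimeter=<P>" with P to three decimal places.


Straddling triangles (10 of 20):
  (v7,v0,v8) [++-] → (-0.418849, -0.3043, 0)–(-0.701112, -0.3043, 0)  len=0.2823
  (v7,v8,v2) [+-+] → (-0.701112, -0.3043, 0)–(-0.418849, -0.3043, 0.705657)  len=0.7600
  (v8,v0,v9) [-+-] → (-0.418849, -0.3043, 0)–(-0.0988735, -0.3043, 0)  len=0.3200
  (v8,v9,v2) [--+] → (-0.0988735, -0.3043, 1.20005)–(-0.418849, -0.3043, 0.705657)  len=0.5889
  (v9,v0,v10) [-+-] → (-0.0988735, -0.3043, 0)–(0.0988735, -0.3043, 0)  len=0.1977
  (v9,v10,v2) [--+] → (0.0988735, -0.3043, 1.20005)–(-0.0988735, -0.3043, 1.20005)  len=0.1977
  (v10,v0,v11) [-+-] → (0.0988735, -0.3043, 0)–(0.418849, -0.3043, 0)  len=0.3200
  (v10,v11,v2) [--+] → (0.418849, -0.3043, 0.705657)–(0.0988735, -0.3043, 1.20005)  len=0.5889
  (v11,v0,v1) [-++] → (0.418849, -0.3043, 0)–(0.701112, -0.3043, 0)  len=0.2823
  (v11,v1,v2) [-++] → (0.701112, -0.3043, 0)–(0.418849, -0.3043, 0.705657)  len=0.7600

Chained into 1 loop(s):
  loop 1: 10 segments, perimeter = 4.2978
Total perimeter = 4.298

loops=1 perimeter=4.298


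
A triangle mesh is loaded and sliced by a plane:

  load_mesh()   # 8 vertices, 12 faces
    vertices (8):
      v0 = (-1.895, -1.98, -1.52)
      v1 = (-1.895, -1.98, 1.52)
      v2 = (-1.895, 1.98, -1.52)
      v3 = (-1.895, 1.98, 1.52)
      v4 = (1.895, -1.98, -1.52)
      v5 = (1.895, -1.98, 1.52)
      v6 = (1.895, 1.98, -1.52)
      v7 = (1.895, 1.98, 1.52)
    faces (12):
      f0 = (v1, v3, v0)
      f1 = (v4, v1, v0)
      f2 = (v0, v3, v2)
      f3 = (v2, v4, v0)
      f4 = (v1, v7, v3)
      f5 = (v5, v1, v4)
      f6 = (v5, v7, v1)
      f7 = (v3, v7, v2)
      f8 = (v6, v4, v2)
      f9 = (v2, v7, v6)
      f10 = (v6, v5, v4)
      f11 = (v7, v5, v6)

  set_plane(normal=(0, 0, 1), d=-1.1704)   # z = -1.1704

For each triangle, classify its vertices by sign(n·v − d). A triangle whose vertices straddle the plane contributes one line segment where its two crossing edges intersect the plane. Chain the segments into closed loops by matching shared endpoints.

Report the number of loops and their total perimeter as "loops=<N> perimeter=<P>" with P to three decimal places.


loops=1 perimeter=15.500

Straddling triangles (8 of 12):
  (v1,v3,v0) [++-] → (-1.895, -1.5246, -1.1704)–(-1.895, -1.98, -1.1704)  len=0.4554
  (v4,v1,v0) [-+-] → (1.45915, -1.98, -1.1704)–(-1.895, -1.98, -1.1704)  len=3.3542
  (v0,v3,v2) [-+-] → (-1.895, -1.5246, -1.1704)–(-1.895, 1.98, -1.1704)  len=3.5046
  (v5,v1,v4) [++-] → (1.45915, -1.98, -1.1704)–(1.895, -1.98, -1.1704)  len=0.4358
  (v3,v7,v2) [++-] → (-1.45915, 1.98, -1.1704)–(-1.895, 1.98, -1.1704)  len=0.4358
  (v2,v7,v6) [-+-] → (-1.45915, 1.98, -1.1704)–(1.895, 1.98, -1.1704)  len=3.3542
  (v6,v5,v4) [-+-] → (1.895, 1.5246, -1.1704)–(1.895, -1.98, -1.1704)  len=3.5046
  (v7,v5,v6) [++-] → (1.895, 1.5246, -1.1704)–(1.895, 1.98, -1.1704)  len=0.4554

Chained into 1 loop(s):
  loop 1: 8 segments, perimeter = 15.5000
Total perimeter = 15.500


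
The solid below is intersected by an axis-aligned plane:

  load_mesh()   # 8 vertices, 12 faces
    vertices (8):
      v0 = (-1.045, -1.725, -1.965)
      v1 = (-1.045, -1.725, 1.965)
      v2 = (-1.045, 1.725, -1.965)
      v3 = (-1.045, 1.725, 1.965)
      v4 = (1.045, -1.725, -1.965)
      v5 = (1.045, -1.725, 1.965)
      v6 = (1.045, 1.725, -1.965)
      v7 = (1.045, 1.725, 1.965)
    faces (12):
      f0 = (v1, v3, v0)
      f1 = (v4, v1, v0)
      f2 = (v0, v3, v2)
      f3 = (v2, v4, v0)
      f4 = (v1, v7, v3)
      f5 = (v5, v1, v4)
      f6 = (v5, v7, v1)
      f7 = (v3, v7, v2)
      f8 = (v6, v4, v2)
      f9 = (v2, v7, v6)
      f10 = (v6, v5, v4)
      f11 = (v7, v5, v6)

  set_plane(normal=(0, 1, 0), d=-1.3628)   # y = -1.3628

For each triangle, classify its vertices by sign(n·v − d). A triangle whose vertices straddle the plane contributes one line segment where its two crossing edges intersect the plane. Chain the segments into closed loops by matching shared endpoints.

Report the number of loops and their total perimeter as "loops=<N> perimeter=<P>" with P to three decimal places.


loops=1 perimeter=12.040

Straddling triangles (8 of 12):
  (v1,v3,v0) [-+-] → (-1.045, -1.3628, 1.965)–(-1.045, -1.3628, -1.55241)  len=3.5174
  (v0,v3,v2) [-++] → (-1.045, -1.3628, -1.55241)–(-1.045, -1.3628, -1.965)  len=0.4126
  (v2,v4,v0) [+--] → (0.82558, -1.3628, -1.965)–(-1.045, -1.3628, -1.965)  len=1.8706
  (v1,v7,v3) [-++] → (-0.82558, -1.3628, 1.965)–(-1.045, -1.3628, 1.965)  len=0.2194
  (v5,v7,v1) [-+-] → (1.045, -1.3628, 1.965)–(-0.82558, -1.3628, 1.965)  len=1.8706
  (v6,v4,v2) [+-+] → (1.045, -1.3628, -1.965)–(0.82558, -1.3628, -1.965)  len=0.2194
  (v6,v5,v4) [+--] → (1.045, -1.3628, 1.55241)–(1.045, -1.3628, -1.965)  len=3.5174
  (v7,v5,v6) [+-+] → (1.045, -1.3628, 1.965)–(1.045, -1.3628, 1.55241)  len=0.4126

Chained into 1 loop(s):
  loop 1: 8 segments, perimeter = 12.0400
Total perimeter = 12.040


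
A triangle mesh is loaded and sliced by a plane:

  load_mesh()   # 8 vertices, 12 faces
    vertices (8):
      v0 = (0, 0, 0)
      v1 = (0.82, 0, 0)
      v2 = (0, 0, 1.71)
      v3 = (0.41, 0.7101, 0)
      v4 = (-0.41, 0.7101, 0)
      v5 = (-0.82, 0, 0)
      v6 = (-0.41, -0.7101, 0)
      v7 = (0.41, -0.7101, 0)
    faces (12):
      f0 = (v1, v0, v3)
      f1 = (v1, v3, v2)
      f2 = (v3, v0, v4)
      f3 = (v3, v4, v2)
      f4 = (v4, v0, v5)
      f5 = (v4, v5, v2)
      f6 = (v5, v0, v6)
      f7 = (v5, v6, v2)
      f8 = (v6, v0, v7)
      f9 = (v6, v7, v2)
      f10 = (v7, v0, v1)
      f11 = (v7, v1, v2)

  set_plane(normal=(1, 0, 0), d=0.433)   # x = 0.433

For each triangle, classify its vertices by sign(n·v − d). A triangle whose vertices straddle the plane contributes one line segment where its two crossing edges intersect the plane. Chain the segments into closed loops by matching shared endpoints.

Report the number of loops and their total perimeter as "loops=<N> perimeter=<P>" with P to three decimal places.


loops=1 perimeter=3.439

Straddling triangles (4 of 12):
  (v1,v0,v3) [+--] → (0.433, 0, 0)–(0.433, 0.670265, 0)  len=0.6703
  (v1,v3,v2) [+--] → (0.433, 0.670265, 0)–(0.433, 0, 0.807037)  len=1.0491
  (v7,v0,v1) [--+] → (0.433, 0, 0)–(0.433, -0.670265, 0)  len=0.6703
  (v7,v1,v2) [-+-] → (0.433, -0.670265, 0)–(0.433, 0, 0.807037)  len=1.0491

Chained into 1 loop(s):
  loop 1: 4 segments, perimeter = 3.4387
Total perimeter = 3.439


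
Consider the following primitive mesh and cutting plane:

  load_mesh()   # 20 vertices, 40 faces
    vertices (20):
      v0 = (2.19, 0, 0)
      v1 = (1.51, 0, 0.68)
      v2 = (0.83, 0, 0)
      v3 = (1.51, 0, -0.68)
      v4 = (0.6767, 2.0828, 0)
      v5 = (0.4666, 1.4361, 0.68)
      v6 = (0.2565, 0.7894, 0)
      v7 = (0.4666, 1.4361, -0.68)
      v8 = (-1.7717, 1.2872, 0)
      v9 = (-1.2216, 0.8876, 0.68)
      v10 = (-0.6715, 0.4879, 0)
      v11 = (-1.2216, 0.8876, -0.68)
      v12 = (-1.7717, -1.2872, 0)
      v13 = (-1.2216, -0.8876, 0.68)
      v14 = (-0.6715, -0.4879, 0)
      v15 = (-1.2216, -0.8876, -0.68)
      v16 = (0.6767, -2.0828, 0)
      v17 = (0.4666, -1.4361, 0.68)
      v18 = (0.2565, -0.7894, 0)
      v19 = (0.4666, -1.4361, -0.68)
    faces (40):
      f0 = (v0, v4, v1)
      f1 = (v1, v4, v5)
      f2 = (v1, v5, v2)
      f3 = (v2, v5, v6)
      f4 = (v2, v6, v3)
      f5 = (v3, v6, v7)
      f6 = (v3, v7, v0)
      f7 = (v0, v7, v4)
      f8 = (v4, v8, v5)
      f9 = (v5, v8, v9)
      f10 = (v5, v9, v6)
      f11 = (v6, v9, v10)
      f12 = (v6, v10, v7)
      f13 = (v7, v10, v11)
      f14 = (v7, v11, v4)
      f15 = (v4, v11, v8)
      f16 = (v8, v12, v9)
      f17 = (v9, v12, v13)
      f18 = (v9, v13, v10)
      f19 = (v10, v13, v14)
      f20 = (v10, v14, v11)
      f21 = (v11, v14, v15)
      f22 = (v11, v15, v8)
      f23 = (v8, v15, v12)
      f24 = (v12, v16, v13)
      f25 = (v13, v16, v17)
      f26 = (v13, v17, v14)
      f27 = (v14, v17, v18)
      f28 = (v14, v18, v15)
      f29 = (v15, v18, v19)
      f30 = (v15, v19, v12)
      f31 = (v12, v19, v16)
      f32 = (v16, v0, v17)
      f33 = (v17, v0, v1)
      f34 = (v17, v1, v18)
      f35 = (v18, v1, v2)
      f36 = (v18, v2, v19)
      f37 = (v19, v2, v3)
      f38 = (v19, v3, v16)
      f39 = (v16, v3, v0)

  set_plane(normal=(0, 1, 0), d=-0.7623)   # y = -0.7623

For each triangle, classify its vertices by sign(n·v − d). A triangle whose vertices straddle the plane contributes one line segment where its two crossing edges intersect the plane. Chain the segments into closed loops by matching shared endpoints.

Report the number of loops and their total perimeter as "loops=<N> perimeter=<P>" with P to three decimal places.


loops=2 perimeter=8.761

Straddling triangles (18 of 40):
  (v8,v12,v9) [+-+] → (-1.7717, -0.7623, 0)–(-1.63893, -0.7623, 0.164122)  len=0.2111
  (v9,v12,v13) [+--] → (-1.63893, -0.7623, 0.164122)–(-1.2216, -0.7623, 0.68)  len=0.6635
  (v9,v13,v10) [+-+] → (-1.2216, -0.7623, 0.68)–(-1.17149, -0.7623, 0.618056)  len=0.0797
  (v10,v13,v14) [+-+] → (-1.17149, -0.7623, 0.618056)–(-1.04915, -0.7623, 0.46683)  len=0.1945
  (v11,v14,v15) [++-] → (-1.04915, -0.7623, -0.46683)–(-1.2216, -0.7623, -0.68)  len=0.2742
  (v11,v15,v8) [+-+] → (-1.2216, -0.7623, -0.68)–(-1.25329, -0.7623, -0.640822)  len=0.0504
  (v8,v15,v12) [+--] → (-1.25329, -0.7623, -0.640822)–(-1.7717, -0.7623, 0)  len=0.8243
  (v13,v17,v14) [--+] → (-0.342145, -0.7623, 0.196785)–(-1.04915, -0.7623, 0.46683)  len=0.7568
  (v14,v17,v18) [+--] → (-0.342145, -0.7623, 0.196785)–(0.173088, -0.7623, 0)  len=0.5515
  (v14,v18,v15) [+--] → (0.173088, -0.7623, 0)–(-1.04915, -0.7623, -0.46683)  len=1.3084
  (v16,v0,v17) [-+-] → (1.63614, -0.7623, 0)–(1.2752, -0.7623, 0.360953)  len=0.5105
  (v17,v0,v1) [-++] → (1.2752, -0.7623, 0.360953)–(0.95615, -0.7623, 0.68)  len=0.4512
  (v17,v1,v18) [-+-] → (0.95615, -0.7623, 0.68)–(0.299532, -0.7623, 0.0233443)  len=0.9286
  (v18,v1,v2) [-++] → (0.299532, -0.7623, 0.0233443)–(0.276188, -0.7623, 0)  len=0.0330
  (v18,v2,v19) [-+-] → (0.276188, -0.7623, 0)–(0.637103, -0.7623, -0.360953)  len=0.5104
  (v19,v2,v3) [-++] → (0.637103, -0.7623, -0.360953)–(0.95615, -0.7623, -0.68)  len=0.4512
  (v19,v3,v16) [-+-] → (0.95615, -0.7623, -0.68)–(1.20501, -0.7623, -0.431122)  len=0.3520
  (v16,v3,v0) [-++] → (1.20501, -0.7623, -0.431122)–(1.63614, -0.7623, 0)  len=0.6097

Chained into 2 loop(s):
  loop 1: 10 segments, perimeter = 4.9144
  loop 2: 8 segments, perimeter = 3.8466
Total perimeter = 8.761


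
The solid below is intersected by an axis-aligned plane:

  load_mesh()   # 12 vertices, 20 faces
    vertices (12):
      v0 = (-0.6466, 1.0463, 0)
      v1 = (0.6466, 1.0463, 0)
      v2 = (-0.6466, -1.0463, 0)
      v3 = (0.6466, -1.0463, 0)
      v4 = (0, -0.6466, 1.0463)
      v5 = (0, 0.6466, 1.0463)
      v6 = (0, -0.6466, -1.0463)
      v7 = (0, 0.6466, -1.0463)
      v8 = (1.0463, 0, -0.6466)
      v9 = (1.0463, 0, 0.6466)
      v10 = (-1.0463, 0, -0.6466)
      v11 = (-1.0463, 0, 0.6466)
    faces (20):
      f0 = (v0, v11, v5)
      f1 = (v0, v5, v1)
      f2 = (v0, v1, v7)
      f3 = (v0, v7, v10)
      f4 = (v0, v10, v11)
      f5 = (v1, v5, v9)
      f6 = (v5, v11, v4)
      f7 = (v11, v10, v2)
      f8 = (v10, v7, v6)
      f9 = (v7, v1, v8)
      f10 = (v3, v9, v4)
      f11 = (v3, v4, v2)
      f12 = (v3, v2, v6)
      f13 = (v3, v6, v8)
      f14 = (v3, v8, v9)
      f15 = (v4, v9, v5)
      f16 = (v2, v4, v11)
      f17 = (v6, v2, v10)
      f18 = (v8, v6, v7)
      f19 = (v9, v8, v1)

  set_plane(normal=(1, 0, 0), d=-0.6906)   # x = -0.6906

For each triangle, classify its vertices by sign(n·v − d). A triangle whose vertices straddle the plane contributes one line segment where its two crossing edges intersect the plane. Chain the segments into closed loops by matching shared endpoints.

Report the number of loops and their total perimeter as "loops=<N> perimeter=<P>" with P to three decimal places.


Straddling triangles (8 of 20):
  (v0,v11,v5) [+-+] → (-0.6906, 0.931121, 0.0711794)–(-0.6906, 0.219818, 0.782482)  len=1.0059
  (v0,v7,v10) [++-] → (-0.6906, 0.219818, -0.782482)–(-0.6906, 0.931121, -0.0711794)  len=1.0059
  (v0,v10,v11) [+--] → (-0.6906, 0.931121, -0.0711794)–(-0.6906, 0.931121, 0.0711794)  len=0.1424
  (v5,v11,v4) [+-+] → (-0.6906, 0.219818, 0.782482)–(-0.6906, -0.219818, 0.782482)  len=0.4396
  (v11,v10,v2) [--+] → (-0.6906, -0.931121, -0.0711794)–(-0.6906, -0.931121, 0.0711794)  len=0.1424
  (v10,v7,v6) [-++] → (-0.6906, 0.219818, -0.782482)–(-0.6906, -0.219818, -0.782482)  len=0.4396
  (v2,v4,v11) [++-] → (-0.6906, -0.219818, 0.782482)–(-0.6906, -0.931121, 0.0711794)  len=1.0059
  (v6,v2,v10) [++-] → (-0.6906, -0.931121, -0.0711794)–(-0.6906, -0.219818, -0.782482)  len=1.0059

Chained into 1 loop(s):
  loop 1: 8 segments, perimeter = 5.1877
Total perimeter = 5.188

loops=1 perimeter=5.188


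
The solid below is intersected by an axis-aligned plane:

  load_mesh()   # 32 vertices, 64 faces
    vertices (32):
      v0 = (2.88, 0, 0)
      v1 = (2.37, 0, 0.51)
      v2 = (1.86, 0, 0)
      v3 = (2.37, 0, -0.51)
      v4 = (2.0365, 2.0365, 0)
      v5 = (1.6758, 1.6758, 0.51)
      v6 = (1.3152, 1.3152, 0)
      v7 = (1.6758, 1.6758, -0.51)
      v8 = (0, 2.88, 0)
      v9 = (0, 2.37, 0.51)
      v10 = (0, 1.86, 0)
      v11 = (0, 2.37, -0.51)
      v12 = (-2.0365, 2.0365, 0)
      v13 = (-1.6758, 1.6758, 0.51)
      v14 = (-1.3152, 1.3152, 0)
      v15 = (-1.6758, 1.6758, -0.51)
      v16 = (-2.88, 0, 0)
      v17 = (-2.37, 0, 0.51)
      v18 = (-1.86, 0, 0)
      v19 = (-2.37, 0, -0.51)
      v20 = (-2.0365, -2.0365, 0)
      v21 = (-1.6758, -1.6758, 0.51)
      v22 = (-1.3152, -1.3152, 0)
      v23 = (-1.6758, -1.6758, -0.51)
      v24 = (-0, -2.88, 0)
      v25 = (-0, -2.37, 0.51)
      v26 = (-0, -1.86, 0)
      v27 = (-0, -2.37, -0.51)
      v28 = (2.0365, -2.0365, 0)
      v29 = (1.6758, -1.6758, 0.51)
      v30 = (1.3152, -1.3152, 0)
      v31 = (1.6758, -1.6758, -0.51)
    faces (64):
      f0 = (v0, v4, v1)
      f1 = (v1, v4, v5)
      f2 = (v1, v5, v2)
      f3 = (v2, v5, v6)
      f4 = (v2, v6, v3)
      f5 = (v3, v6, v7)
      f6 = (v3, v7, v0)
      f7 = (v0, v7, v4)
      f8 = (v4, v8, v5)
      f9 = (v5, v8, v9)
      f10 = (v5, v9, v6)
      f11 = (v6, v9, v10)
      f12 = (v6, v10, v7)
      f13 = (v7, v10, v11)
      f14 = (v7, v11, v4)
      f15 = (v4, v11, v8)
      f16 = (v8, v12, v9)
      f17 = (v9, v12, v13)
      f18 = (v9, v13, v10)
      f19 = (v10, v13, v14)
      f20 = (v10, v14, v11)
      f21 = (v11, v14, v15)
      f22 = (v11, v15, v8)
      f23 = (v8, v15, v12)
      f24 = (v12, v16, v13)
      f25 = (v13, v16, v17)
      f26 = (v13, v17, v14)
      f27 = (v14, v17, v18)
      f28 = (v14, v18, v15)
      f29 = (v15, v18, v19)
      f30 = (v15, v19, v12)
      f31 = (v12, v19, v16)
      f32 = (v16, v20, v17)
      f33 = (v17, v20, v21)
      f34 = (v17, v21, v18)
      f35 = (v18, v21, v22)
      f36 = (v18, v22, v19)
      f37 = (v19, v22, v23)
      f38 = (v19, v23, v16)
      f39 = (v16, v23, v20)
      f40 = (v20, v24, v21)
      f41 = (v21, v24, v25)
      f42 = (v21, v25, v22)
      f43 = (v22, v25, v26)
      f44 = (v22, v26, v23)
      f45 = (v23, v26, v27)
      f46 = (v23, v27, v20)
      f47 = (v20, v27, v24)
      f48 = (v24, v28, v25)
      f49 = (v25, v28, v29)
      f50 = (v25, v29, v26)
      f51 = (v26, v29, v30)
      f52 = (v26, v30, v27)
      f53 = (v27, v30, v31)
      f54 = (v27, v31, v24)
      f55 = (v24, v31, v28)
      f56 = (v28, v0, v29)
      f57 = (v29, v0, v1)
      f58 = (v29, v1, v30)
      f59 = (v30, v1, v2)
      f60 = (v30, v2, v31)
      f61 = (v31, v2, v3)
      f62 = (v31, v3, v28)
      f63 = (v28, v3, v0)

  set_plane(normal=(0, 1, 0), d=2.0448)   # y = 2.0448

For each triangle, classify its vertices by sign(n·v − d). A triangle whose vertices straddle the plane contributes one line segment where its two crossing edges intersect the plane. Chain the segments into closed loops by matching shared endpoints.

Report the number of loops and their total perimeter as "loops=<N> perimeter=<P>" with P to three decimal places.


Straddling triangles (14 of 64):
  (v4,v8,v5) [-+-] → (2.01646, 2.0448, 0)–(1.16229, 2.0448, 0.353722)  len=0.9245
  (v5,v8,v9) [-++] → (1.16229, 2.0448, 0.353722)–(0.785033, 2.0448, 0.51)  len=0.4083
  (v5,v9,v6) [-+-] → (0.785033, 2.0448, 0.51)–(0.405483, 2.0448, 0.352765)  len=0.4108
  (v6,v9,v10) [-+-] → (0.405483, 2.0448, 0.352765)–(0, 2.0448, 0.1848)  len=0.4389
  (v7,v10,v11) [--+] → (0, 2.0448, -0.1848)–(0.785033, 2.0448, -0.51)  len=0.8497
  (v7,v11,v4) [-+-] → (0.785033, 2.0448, -0.51)–(1.98582, 2.0448, -0.0126927)  len=1.2997
  (v4,v11,v8) [-++] → (1.98582, 2.0448, -0.0126927)–(2.01646, 2.0448, 0)  len=0.0332
  (v8,v12,v9) [+-+] → (-2.01646, 2.0448, 0)–(-1.98582, 2.0448, 0.0126927)  len=0.0332
  (v9,v12,v13) [+--] → (-1.98582, 2.0448, 0.0126927)–(-0.785033, 2.0448, 0.51)  len=1.2997
  (v9,v13,v10) [+--] → (-0.785033, 2.0448, 0.51)–(0, 2.0448, 0.1848)  len=0.8497
  (v10,v14,v11) [--+] → (-0.405483, 2.0448, -0.352765)–(0, 2.0448, -0.1848)  len=0.4389
  (v11,v14,v15) [+--] → (-0.405483, 2.0448, -0.352765)–(-0.785033, 2.0448, -0.51)  len=0.4108
  (v11,v15,v8) [+-+] → (-0.785033, 2.0448, -0.51)–(-1.16229, 2.0448, -0.353722)  len=0.4083
  (v8,v15,v12) [+--] → (-1.16229, 2.0448, -0.353722)–(-2.01646, 2.0448, 0)  len=0.9245

Chained into 1 loop(s):
  loop 1: 14 segments, perimeter = 8.7303
Total perimeter = 8.730

loops=1 perimeter=8.730


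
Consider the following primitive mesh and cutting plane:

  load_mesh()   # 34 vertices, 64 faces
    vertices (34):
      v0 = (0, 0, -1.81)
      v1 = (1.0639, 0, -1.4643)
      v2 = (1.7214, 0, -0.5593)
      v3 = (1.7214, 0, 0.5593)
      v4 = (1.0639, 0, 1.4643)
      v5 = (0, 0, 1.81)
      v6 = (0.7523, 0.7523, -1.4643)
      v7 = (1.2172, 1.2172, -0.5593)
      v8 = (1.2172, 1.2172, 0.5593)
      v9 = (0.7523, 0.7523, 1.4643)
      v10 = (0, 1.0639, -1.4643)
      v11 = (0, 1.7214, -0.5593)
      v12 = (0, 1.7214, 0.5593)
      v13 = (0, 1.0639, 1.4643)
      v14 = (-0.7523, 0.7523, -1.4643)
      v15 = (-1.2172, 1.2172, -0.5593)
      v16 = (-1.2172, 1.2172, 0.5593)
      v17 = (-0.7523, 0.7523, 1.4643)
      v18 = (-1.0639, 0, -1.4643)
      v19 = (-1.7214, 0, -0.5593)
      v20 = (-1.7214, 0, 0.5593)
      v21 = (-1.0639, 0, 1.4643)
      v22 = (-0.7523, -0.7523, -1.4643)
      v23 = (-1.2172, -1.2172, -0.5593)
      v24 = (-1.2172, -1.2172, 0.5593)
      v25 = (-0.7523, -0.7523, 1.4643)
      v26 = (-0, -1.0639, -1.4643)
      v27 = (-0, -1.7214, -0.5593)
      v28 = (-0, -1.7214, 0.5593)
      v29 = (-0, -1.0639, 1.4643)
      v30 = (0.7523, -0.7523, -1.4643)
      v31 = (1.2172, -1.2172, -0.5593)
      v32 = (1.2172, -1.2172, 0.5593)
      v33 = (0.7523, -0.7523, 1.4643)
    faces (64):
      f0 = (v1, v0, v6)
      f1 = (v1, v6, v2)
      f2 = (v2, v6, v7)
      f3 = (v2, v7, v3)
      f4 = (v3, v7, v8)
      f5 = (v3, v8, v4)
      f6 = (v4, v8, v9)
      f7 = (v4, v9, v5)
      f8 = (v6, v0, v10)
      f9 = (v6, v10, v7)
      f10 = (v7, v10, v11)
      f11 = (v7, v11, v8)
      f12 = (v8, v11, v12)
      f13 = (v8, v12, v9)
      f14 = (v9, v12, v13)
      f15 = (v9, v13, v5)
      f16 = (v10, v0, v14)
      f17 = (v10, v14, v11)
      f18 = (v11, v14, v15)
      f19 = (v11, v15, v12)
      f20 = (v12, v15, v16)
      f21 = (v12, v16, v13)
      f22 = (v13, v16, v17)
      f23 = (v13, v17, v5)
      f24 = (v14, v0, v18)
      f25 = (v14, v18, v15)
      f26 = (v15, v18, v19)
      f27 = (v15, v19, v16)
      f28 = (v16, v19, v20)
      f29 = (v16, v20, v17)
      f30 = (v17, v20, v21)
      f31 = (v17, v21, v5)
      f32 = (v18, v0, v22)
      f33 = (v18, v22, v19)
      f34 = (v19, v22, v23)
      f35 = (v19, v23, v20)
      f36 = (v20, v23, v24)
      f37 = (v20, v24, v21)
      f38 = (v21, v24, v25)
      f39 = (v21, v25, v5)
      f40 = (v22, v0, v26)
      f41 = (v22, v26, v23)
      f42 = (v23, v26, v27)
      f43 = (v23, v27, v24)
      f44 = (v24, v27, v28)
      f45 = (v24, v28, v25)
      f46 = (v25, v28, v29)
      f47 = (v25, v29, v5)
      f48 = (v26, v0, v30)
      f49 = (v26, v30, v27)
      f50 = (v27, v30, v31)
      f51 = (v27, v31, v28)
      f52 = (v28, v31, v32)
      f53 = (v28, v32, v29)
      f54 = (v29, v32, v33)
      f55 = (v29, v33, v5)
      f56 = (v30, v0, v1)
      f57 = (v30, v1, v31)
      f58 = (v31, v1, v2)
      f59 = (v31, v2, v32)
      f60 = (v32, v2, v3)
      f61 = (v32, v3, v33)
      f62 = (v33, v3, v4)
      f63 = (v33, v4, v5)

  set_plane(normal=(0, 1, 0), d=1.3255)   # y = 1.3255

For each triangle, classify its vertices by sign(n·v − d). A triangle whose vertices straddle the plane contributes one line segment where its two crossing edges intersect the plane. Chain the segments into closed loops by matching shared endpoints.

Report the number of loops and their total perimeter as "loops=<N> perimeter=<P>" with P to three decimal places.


loops=1 perimeter=6.638

Straddling triangles (10 of 64):
  (v7,v10,v11) [--+] → (0, 1.3255, -1.10423)–(0.955751, 1.3255, -0.5593)  len=1.1002
  (v7,v11,v8) [-+-] → (0.955751, 1.3255, -0.5593)–(0.955751, 1.3255, 0.31903)  len=0.8783
  (v8,v11,v12) [-++] → (0.955751, 1.3255, 0.31903)–(0.955751, 1.3255, 0.5593)  len=0.2403
  (v8,v12,v9) [-+-] → (0.955751, 1.3255, 0.5593)–(0.307332, 1.3255, 0.929014)  len=0.7464
  (v9,v12,v13) [-+-] → (0.307332, 1.3255, 0.929014)–(0, 1.3255, 1.10423)  len=0.3538
  (v10,v14,v11) [--+] → (-0.307332, 1.3255, -0.929014)–(0, 1.3255, -1.10423)  len=0.3538
  (v11,v14,v15) [+--] → (-0.307332, 1.3255, -0.929014)–(-0.955751, 1.3255, -0.5593)  len=0.7464
  (v11,v15,v12) [+-+] → (-0.955751, 1.3255, -0.5593)–(-0.955751, 1.3255, -0.31903)  len=0.2403
  (v12,v15,v16) [+--] → (-0.955751, 1.3255, -0.31903)–(-0.955751, 1.3255, 0.5593)  len=0.8783
  (v12,v16,v13) [+--] → (-0.955751, 1.3255, 0.5593)–(0, 1.3255, 1.10423)  len=1.1002

Chained into 1 loop(s):
  loop 1: 10 segments, perimeter = 6.6379
Total perimeter = 6.638
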